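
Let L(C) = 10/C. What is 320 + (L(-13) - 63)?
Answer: 3331/13 ≈ 256.23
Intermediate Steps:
320 + (L(-13) - 63) = 320 + (10/(-13) - 63) = 320 + (10*(-1/13) - 63) = 320 + (-10/13 - 63) = 320 - 829/13 = 3331/13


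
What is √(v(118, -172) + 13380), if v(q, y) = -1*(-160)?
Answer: 2*√3385 ≈ 116.36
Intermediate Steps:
v(q, y) = 160
√(v(118, -172) + 13380) = √(160 + 13380) = √13540 = 2*√3385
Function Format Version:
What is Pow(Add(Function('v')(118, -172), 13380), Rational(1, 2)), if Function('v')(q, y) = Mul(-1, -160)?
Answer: Mul(2, Pow(3385, Rational(1, 2))) ≈ 116.36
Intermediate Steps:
Function('v')(q, y) = 160
Pow(Add(Function('v')(118, -172), 13380), Rational(1, 2)) = Pow(Add(160, 13380), Rational(1, 2)) = Pow(13540, Rational(1, 2)) = Mul(2, Pow(3385, Rational(1, 2)))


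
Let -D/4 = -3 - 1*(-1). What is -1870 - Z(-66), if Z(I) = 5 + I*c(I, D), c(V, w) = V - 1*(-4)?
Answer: -5967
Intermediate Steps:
D = 8 (D = -4*(-3 - 1*(-1)) = -4*(-3 + 1) = -4*(-2) = 8)
c(V, w) = 4 + V (c(V, w) = V + 4 = 4 + V)
Z(I) = 5 + I*(4 + I)
-1870 - Z(-66) = -1870 - (5 - 66*(4 - 66)) = -1870 - (5 - 66*(-62)) = -1870 - (5 + 4092) = -1870 - 1*4097 = -1870 - 4097 = -5967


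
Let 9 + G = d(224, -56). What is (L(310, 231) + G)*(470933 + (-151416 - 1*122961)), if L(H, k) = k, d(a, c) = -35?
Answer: 36755972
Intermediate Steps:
G = -44 (G = -9 - 35 = -44)
(L(310, 231) + G)*(470933 + (-151416 - 1*122961)) = (231 - 44)*(470933 + (-151416 - 1*122961)) = 187*(470933 + (-151416 - 122961)) = 187*(470933 - 274377) = 187*196556 = 36755972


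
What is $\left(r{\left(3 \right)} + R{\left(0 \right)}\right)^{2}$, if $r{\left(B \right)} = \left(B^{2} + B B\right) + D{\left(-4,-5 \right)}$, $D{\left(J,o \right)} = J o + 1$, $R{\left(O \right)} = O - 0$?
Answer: $1521$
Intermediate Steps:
$R{\left(O \right)} = O$ ($R{\left(O \right)} = O + 0 = O$)
$D{\left(J,o \right)} = 1 + J o$
$r{\left(B \right)} = 21 + 2 B^{2}$ ($r{\left(B \right)} = \left(B^{2} + B B\right) + \left(1 - -20\right) = \left(B^{2} + B^{2}\right) + \left(1 + 20\right) = 2 B^{2} + 21 = 21 + 2 B^{2}$)
$\left(r{\left(3 \right)} + R{\left(0 \right)}\right)^{2} = \left(\left(21 + 2 \cdot 3^{2}\right) + 0\right)^{2} = \left(\left(21 + 2 \cdot 9\right) + 0\right)^{2} = \left(\left(21 + 18\right) + 0\right)^{2} = \left(39 + 0\right)^{2} = 39^{2} = 1521$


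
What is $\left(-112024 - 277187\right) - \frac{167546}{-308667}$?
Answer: $- \frac{120136424191}{308667} \approx -3.8921 \cdot 10^{5}$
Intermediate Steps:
$\left(-112024 - 277187\right) - \frac{167546}{-308667} = -389211 - - \frac{167546}{308667} = -389211 + \frac{167546}{308667} = - \frac{120136424191}{308667}$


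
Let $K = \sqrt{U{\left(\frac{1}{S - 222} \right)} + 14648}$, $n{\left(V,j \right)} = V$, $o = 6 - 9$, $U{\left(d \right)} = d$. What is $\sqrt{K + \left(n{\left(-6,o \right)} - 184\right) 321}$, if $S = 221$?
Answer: $\sqrt{-60990 + \sqrt{14647}} \approx 246.72 i$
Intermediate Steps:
$o = -3$ ($o = 6 - 9 = -3$)
$K = \sqrt{14647}$ ($K = \sqrt{\frac{1}{221 - 222} + 14648} = \sqrt{\frac{1}{-1} + 14648} = \sqrt{-1 + 14648} = \sqrt{14647} \approx 121.02$)
$\sqrt{K + \left(n{\left(-6,o \right)} - 184\right) 321} = \sqrt{\sqrt{14647} + \left(-6 - 184\right) 321} = \sqrt{\sqrt{14647} - 60990} = \sqrt{-60990 + \sqrt{14647}}$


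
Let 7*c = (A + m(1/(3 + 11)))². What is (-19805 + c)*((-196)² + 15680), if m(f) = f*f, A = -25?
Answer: -365824335171/343 ≈ -1.0665e+9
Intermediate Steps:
m(f) = f²
c = 24000201/268912 (c = (-25 + (1/(3 + 11))²)²/7 = (-25 + (1/14)²)²/7 = (-25 + 1/196)²/7 = (-4899/196)²/7 = (⅐)*(24000201/38416) = 24000201/268912 ≈ 89.249)
(-19805 + c)*((-196)² + 15680) = (-19805 + 24000201/268912)*((-196)² + 15680) = -5301801959*(38416 + 15680)/268912 = -5301801959/268912*54096 = -365824335171/343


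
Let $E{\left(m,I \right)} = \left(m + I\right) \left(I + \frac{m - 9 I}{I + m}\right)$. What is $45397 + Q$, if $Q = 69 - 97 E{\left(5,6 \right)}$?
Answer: $43817$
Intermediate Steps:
$E{\left(m,I \right)} = \left(I + m\right) \left(I + \frac{m - 9 I}{I + m}\right)$
$Q = -1580$ ($Q = 69 - 97 \left(5 + 6^{2} - 54 + 6 \cdot 5\right) = 69 - 97 \left(5 + 36 - 54 + 30\right) = 69 - 1649 = -1580$)
$45397 + Q = 45397 - 1580 = 43817$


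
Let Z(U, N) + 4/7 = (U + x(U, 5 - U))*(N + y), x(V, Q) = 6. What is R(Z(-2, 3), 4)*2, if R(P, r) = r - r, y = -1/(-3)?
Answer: 0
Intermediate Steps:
y = ⅓ (y = -1*(-⅓) = ⅓ ≈ 0.33333)
Z(U, N) = -4/7 + (6 + U)*(⅓ + N) (Z(U, N) = -4/7 + (U + 6)*(N + ⅓) = -4/7 + (6 + U)*(⅓ + N))
R(P, r) = 0
R(Z(-2, 3), 4)*2 = 0*2 = 0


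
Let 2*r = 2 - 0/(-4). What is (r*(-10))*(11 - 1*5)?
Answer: -60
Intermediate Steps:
r = 1 (r = (2 - 0/(-4))/2 = (2 - 0*(-1)/4)/2 = (2 - 3*0)/2 = (2 + 0)/2 = (½)*2 = 1)
(r*(-10))*(11 - 1*5) = (1*(-10))*(11 - 1*5) = -10*(11 - 5) = -10*6 = -60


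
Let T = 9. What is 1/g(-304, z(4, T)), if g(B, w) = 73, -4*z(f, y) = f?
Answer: 1/73 ≈ 0.013699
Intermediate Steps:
z(f, y) = -f/4
1/g(-304, z(4, T)) = 1/73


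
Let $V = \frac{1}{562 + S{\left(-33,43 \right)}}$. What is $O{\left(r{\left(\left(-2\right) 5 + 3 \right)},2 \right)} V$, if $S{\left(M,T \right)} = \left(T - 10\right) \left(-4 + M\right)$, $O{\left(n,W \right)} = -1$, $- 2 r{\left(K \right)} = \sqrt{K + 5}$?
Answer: $\frac{1}{659} \approx 0.0015175$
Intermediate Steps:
$r{\left(K \right)} = - \frac{\sqrt{5 + K}}{2}$ ($r{\left(K \right)} = - \frac{\sqrt{K + 5}}{2} = - \frac{\sqrt{5 + K}}{2}$)
$S{\left(M,T \right)} = \left(-10 + T\right) \left(-4 + M\right)$
$V = - \frac{1}{659}$ ($V = \frac{1}{562 - 1221} = \frac{1}{-659} = - \frac{1}{659} \approx -0.0015175$)
$O{\left(r{\left(\left(-2\right) 5 + 3 \right)},2 \right)} V = \left(-1\right) \left(- \frac{1}{659}\right) = \frac{1}{659}$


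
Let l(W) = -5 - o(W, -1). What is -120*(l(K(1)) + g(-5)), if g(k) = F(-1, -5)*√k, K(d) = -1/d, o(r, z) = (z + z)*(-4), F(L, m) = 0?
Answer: 1560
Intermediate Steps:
o(r, z) = -8*z (o(r, z) = (2*z)*(-4) = -8*z)
g(k) = 0 (g(k) = 0*√k = 0)
l(W) = -13 (l(W) = -5 - (-8)*(-1) = -5 - 1*8 = -5 - 8 = -13)
-120*(l(K(1)) + g(-5)) = -120*(-13 + 0) = -120*(-13) = 1560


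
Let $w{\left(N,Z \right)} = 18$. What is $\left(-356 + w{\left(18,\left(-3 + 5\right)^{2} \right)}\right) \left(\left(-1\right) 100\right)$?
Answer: $33800$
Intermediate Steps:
$\left(-356 + w{\left(18,\left(-3 + 5\right)^{2} \right)}\right) \left(\left(-1\right) 100\right) = \left(-356 + 18\right) \left(\left(-1\right) 100\right) = \left(-338\right) \left(-100\right) = 33800$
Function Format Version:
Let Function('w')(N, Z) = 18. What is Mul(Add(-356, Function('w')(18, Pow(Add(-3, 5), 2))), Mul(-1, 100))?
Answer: 33800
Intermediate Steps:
Mul(Add(-356, Function('w')(18, Pow(Add(-3, 5), 2))), Mul(-1, 100)) = Mul(Add(-356, 18), Mul(-1, 100)) = Mul(-338, -100) = 33800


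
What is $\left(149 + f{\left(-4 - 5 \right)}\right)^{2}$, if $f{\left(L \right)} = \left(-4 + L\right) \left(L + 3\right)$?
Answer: $51529$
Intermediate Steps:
$f{\left(L \right)} = \left(-4 + L\right) \left(3 + L\right)$
$\left(149 + f{\left(-4 - 5 \right)}\right)^{2} = \left(149 - \left(3 - \left(-4 - 5\right)^{2}\right)\right)^{2} = \left(149 - \left(3 - 81\right)\right)^{2} = \left(149 + \left(-12 + 81 + 9\right)\right)^{2} = \left(149 + 78\right)^{2} = 227^{2} = 51529$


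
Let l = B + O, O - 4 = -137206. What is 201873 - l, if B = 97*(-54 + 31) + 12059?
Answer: 329247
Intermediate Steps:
O = -137202 (O = 4 - 137206 = -137202)
B = 9828 (B = 97*(-23) + 12059 = -2231 + 12059 = 9828)
l = -127374 (l = 9828 - 137202 = -127374)
201873 - l = 201873 - 1*(-127374) = 201873 + 127374 = 329247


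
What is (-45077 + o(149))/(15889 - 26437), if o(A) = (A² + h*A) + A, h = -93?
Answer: 9146/2637 ≈ 3.4683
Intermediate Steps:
o(A) = A² - 92*A (o(A) = (A² - 93*A) + A = A² - 92*A)
(-45077 + o(149))/(15889 - 26437) = (-45077 + 149*(-92 + 149))/(15889 - 26437) = (-45077 + 149*57)/(-10548) = (-45077 + 8493)*(-1/10548) = -36584*(-1/10548) = 9146/2637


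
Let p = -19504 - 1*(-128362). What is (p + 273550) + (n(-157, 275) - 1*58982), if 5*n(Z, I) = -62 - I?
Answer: 1616793/5 ≈ 3.2336e+5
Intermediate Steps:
n(Z, I) = -62/5 - I/5 (n(Z, I) = (-62 - I)/5 = -62/5 - I/5)
p = 108858 (p = -19504 + 128362 = 108858)
(p + 273550) + (n(-157, 275) - 1*58982) = (108858 + 273550) + ((-62/5 - ⅕*275) - 1*58982) = 382408 + ((-62/5 - 55) - 58982) = 382408 + (-337/5 - 58982) = 382408 - 295247/5 = 1616793/5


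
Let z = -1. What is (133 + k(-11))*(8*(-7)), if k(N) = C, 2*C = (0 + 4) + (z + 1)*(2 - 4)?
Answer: -7560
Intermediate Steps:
C = 2 (C = ((0 + 4) + (-1 + 1)*(2 - 4))/2 = (4 + 0*(-2))/2 = (4 + 0)/2 = (½)*4 = 2)
k(N) = 2
(133 + k(-11))*(8*(-7)) = (133 + 2)*(8*(-7)) = 135*(-56) = -7560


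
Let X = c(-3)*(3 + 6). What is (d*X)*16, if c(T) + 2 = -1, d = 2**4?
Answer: -6912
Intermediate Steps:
d = 16
c(T) = -3 (c(T) = -2 - 1 = -3)
X = -27 (X = -3*(3 + 6) = -3*9 = -27)
(d*X)*16 = (16*(-27))*16 = -432*16 = -6912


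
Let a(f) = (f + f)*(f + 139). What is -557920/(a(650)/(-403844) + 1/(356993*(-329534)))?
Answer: 946645694528175561920/4309454052708473 ≈ 2.1967e+5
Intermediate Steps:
a(f) = 2*f*(139 + f) (a(f) = (2*f)*(139 + f) = 2*f*(139 + f))
-557920/(a(650)/(-403844) + 1/(356993*(-329534))) = -557920/((2*650*(139 + 650))/(-403844) + 1/(356993*(-329534))) = -557920/((2*650*789)*(-1/403844) + (1/356993)*(-1/329534)) = -557920/(1025700*(-1/403844) - 1/117641331262) = -557920/(-256425/100961 - 1/117641331262) = -557920/(-4309454052708473/1696740920791826) = -557920*(-1696740920791826/4309454052708473) = 946645694528175561920/4309454052708473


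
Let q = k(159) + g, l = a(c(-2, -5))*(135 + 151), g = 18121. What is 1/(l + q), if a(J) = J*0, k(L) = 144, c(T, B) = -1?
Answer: 1/18265 ≈ 5.4750e-5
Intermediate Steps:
a(J) = 0
l = 0 (l = 0*(135 + 151) = 0*286 = 0)
q = 18265 (q = 144 + 18121 = 18265)
1/(l + q) = 1/(0 + 18265) = 1/18265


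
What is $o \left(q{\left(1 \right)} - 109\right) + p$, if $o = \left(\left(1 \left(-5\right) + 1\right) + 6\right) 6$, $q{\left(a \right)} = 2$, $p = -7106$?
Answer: $-8390$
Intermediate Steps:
$o = 12$ ($o = \left(\left(-5 + 1\right) + 6\right) 6 = \left(-4 + 6\right) 6 = 2 \cdot 6 = 12$)
$o \left(q{\left(1 \right)} - 109\right) + p = 12 \left(2 - 109\right) - 7106 = 12 \left(-107\right) - 7106 = -1284 - 7106 = -8390$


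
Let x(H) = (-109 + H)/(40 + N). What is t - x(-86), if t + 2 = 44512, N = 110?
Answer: 445113/10 ≈ 44511.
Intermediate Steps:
t = 44510 (t = -2 + 44512 = 44510)
x(H) = -109/150 + H/150 (x(H) = (-109 + H)/(40 + 110) = (-109 + H)/150 = (-109 + H)*(1/150) = -109/150 + H/150)
t - x(-86) = 44510 - (-109/150 + (1/150)*(-86)) = 44510 - (-109/150 - 43/75) = 44510 - 1*(-13/10) = 44510 + 13/10 = 445113/10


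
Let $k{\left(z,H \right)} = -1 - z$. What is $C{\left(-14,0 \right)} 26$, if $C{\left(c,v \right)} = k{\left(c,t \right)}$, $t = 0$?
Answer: $338$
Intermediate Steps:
$C{\left(c,v \right)} = -1 - c$
$C{\left(-14,0 \right)} 26 = \left(-1 - -14\right) 26 = \left(-1 + 14\right) 26 = 13 \cdot 26 = 338$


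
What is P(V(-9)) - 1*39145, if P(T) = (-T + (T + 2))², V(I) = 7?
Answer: -39141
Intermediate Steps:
P(T) = 4 (P(T) = (-T + (2 + T))² = 2² = 4)
P(V(-9)) - 1*39145 = 4 - 1*39145 = 4 - 39145 = -39141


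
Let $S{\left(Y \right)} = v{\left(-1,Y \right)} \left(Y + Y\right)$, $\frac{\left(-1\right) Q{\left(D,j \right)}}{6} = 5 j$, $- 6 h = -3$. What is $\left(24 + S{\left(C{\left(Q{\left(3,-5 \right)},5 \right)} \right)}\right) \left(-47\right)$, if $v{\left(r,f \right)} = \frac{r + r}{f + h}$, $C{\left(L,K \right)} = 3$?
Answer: $- \frac{6768}{7} \approx -966.86$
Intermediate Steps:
$h = \frac{1}{2}$ ($h = \left(- \frac{1}{6}\right) \left(-3\right) = \frac{1}{2} \approx 0.5$)
$Q{\left(D,j \right)} = - 30 j$ ($Q{\left(D,j \right)} = - 6 \cdot 5 j = - 30 j$)
$v{\left(r,f \right)} = \frac{2 r}{\frac{1}{2} + f}$ ($v{\left(r,f \right)} = \frac{r + r}{f + \frac{1}{2}} = \frac{2 r}{\frac{1}{2} + f}$)
$S{\left(Y \right)} = - \frac{8 Y}{1 + 2 Y}$ ($S{\left(Y \right)} = 4 \left(-1\right) \frac{1}{1 + 2 Y} \left(Y + Y\right) = - \frac{4}{1 + 2 Y} 2 Y = - \frac{8 Y}{1 + 2 Y}$)
$\left(24 + S{\left(C{\left(Q{\left(3,-5 \right)},5 \right)} \right)}\right) \left(-47\right) = \left(24 - \frac{24}{1 + 2 \cdot 3}\right) \left(-47\right) = \left(24 - \frac{24}{1 + 6}\right) \left(-47\right) = \left(24 - \frac{24}{7}\right) \left(-47\right) = \frac{144}{7} \left(-47\right) = - \frac{6768}{7}$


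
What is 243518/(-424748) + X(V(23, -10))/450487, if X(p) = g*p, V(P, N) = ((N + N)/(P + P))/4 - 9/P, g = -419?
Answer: -27403177140/47835863069 ≈ -0.57286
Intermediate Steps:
V(P, N) = -9/P + N/(4*P) (V(P, N) = ((2*N)/((2*P)))*(1/4) - 9/P = ((2*N)*(1/(2*P)))*(1/4) - 9/P = (N/P)*(1/4) - 9/P = N/(4*P) - 9/P = -9/P + N/(4*P))
X(p) = -419*p
243518/(-424748) + X(V(23, -10))/450487 = 243518/(-424748) - 419*(-36 - 10)/(4*23)/450487 = 243518*(-1/424748) - 419*(-46)/(4*23)*(1/450487) = -121759/212374 - 419*(-1/2)*(1/450487) = -121759/212374 + (419/2)*(1/450487) = -121759/212374 + 419/900974 = -27403177140/47835863069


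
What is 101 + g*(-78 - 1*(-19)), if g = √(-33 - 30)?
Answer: 101 - 177*I*√7 ≈ 101.0 - 468.3*I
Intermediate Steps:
g = 3*I*√7 (g = √(-63) = 3*I*√7 ≈ 7.9373*I)
101 + g*(-78 - 1*(-19)) = 101 + (3*I*√7)*(-78 - 1*(-19)) = 101 + (3*I*√7)*(-78 + 19) = 101 + (3*I*√7)*(-59) = 101 - 177*I*√7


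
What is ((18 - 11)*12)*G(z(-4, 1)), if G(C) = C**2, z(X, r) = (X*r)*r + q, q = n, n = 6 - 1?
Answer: 84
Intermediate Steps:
n = 5
q = 5
z(X, r) = 5 + X*r**2 (z(X, r) = (X*r)*r + 5 = X*r**2 + 5 = 5 + X*r**2)
((18 - 11)*12)*G(z(-4, 1)) = ((18 - 11)*12)*(5 - 4*1**2)**2 = (7*12)*(5 - 4*1)**2 = 84*(5 - 4)**2 = 84*1**2 = 84*1 = 84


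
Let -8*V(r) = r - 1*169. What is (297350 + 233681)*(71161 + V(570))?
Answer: 302096632497/8 ≈ 3.7762e+10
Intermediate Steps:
V(r) = 169/8 - r/8 (V(r) = -(r - 1*169)/8 = -(r - 169)/8 = -(-169 + r)/8 = 169/8 - r/8)
(297350 + 233681)*(71161 + V(570)) = (297350 + 233681)*(71161 + (169/8 - ⅛*570)) = 531031*(71161 + (169/8 - 285/4)) = 531031*(71161 - 401/8) = 531031*(568887/8) = 302096632497/8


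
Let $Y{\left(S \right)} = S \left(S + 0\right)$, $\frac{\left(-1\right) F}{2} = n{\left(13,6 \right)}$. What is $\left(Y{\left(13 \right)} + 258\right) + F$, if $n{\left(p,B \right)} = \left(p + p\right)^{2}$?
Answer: $-925$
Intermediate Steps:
$n{\left(p,B \right)} = 4 p^{2}$ ($n{\left(p,B \right)} = \left(2 p\right)^{2} = 4 p^{2}$)
$F = -1352$ ($F = - 2 \cdot 4 \cdot 13^{2} = - 2 \cdot 4 \cdot 169 = \left(-2\right) 676 = -1352$)
$Y{\left(S \right)} = S^{2}$ ($Y{\left(S \right)} = S S = S^{2}$)
$\left(Y{\left(13 \right)} + 258\right) + F = \left(13^{2} + 258\right) - 1352 = \left(169 + 258\right) - 1352 = 427 - 1352 = -925$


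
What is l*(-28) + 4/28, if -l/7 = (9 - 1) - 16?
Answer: -10975/7 ≈ -1567.9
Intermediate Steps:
l = 56 (l = -7*((9 - 1) - 16) = -7*(8 - 16) = -7*(-8) = 56)
l*(-28) + 4/28 = 56*(-28) + 4/28 = -1568 + 4*(1/28) = -1568 + ⅐ = -10975/7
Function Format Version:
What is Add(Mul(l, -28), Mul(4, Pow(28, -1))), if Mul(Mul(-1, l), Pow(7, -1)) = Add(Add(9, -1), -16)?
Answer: Rational(-10975, 7) ≈ -1567.9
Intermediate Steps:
l = 56 (l = Mul(-7, Add(Add(9, -1), -16)) = Mul(-7, Add(8, -16)) = Mul(-7, -8) = 56)
Add(Mul(l, -28), Mul(4, Pow(28, -1))) = Add(Mul(56, -28), Mul(4, Pow(28, -1))) = Add(-1568, Mul(4, Rational(1, 28))) = Add(-1568, Rational(1, 7)) = Rational(-10975, 7)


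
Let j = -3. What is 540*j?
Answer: -1620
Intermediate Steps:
540*j = 540*(-3) = -1620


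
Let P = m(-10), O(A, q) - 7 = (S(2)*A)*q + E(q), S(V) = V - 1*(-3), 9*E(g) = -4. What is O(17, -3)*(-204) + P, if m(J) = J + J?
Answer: 151988/3 ≈ 50663.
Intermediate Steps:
m(J) = 2*J
E(g) = -4/9 (E(g) = (⅑)*(-4) = -4/9)
S(V) = 3 + V (S(V) = V + 3 = 3 + V)
O(A, q) = 59/9 + 5*A*q (O(A, q) = 7 + (((3 + 2)*A)*q - 4/9) = 7 + ((5*A)*q - 4/9) = 7 + (5*A*q - 4/9) = 7 + (-4/9 + 5*A*q) = 59/9 + 5*A*q)
P = -20 (P = 2*(-10) = -20)
O(17, -3)*(-204) + P = (59/9 + 5*17*(-3))*(-204) - 20 = (59/9 - 255)*(-204) - 20 = -2236/9*(-204) - 20 = 152048/3 - 20 = 151988/3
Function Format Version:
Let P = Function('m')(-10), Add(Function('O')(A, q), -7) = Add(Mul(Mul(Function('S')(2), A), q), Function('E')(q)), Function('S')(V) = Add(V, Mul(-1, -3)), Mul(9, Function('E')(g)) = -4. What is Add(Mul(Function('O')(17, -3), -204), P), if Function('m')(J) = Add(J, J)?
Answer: Rational(151988, 3) ≈ 50663.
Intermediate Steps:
Function('m')(J) = Mul(2, J)
Function('E')(g) = Rational(-4, 9) (Function('E')(g) = Mul(Rational(1, 9), -4) = Rational(-4, 9))
Function('S')(V) = Add(3, V) (Function('S')(V) = Add(V, 3) = Add(3, V))
Function('O')(A, q) = Add(Rational(59, 9), Mul(5, A, q)) (Function('O')(A, q) = Add(7, Add(Mul(Mul(Add(3, 2), A), q), Rational(-4, 9))) = Add(7, Add(Mul(Mul(5, A), q), Rational(-4, 9))) = Add(7, Add(Mul(5, A, q), Rational(-4, 9))) = Add(7, Add(Rational(-4, 9), Mul(5, A, q))) = Add(Rational(59, 9), Mul(5, A, q)))
P = -20 (P = Mul(2, -10) = -20)
Add(Mul(Function('O')(17, -3), -204), P) = Add(Mul(Add(Rational(59, 9), Mul(5, 17, -3)), -204), -20) = Add(Mul(Add(Rational(59, 9), -255), -204), -20) = Add(Mul(Rational(-2236, 9), -204), -20) = Add(Rational(152048, 3), -20) = Rational(151988, 3)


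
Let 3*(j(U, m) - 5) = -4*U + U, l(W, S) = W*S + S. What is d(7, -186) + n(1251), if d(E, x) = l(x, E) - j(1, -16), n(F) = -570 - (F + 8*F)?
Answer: -13128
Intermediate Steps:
l(W, S) = S + S*W (l(W, S) = S*W + S = S + S*W)
n(F) = -570 - 9*F
j(U, m) = 5 - U (j(U, m) = 5 + (-4*U + U)/3 = 5 + (-3*U)/3 = 5 - U)
d(E, x) = -4 + E*(1 + x) (d(E, x) = E*(1 + x) - (5 - 1*1) = E*(1 + x) - (5 - 1) = E*(1 + x) - 1*4 = E*(1 + x) - 4 = -4 + E*(1 + x))
d(7, -186) + n(1251) = (-4 + 7*(1 - 186)) + (-570 - 9*1251) = (-4 + 7*(-185)) + (-570 - 11259) = (-4 - 1295) - 11829 = -1299 - 11829 = -13128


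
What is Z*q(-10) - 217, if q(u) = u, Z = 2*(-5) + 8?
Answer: -197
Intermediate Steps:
Z = -2 (Z = -10 + 8 = -2)
Z*q(-10) - 217 = -2*(-10) - 217 = 20 - 217 = -197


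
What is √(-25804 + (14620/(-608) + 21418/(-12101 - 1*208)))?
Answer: I*√22604428809577626/935484 ≈ 160.72*I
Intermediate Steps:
√(-25804 + (14620/(-608) + 21418/(-12101 - 1*208))) = √(-25804 + (14620*(-1/608) + 21418/(-12101 - 208))) = √(-25804 + (-3655/152 + 21418/(-12309))) = √(-25804 + (-3655/152 + 21418*(-1/12309))) = √(-25804 + (-3655/152 - 21418/12309)) = √(-25804 - 48244931/1870968) = √(-48326703203/1870968) = I*√22604428809577626/935484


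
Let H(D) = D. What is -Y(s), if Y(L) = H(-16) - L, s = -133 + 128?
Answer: 11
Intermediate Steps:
s = -5
Y(L) = -16 - L
-Y(s) = -(-16 - 1*(-5)) = -(-16 + 5) = -1*(-11) = 11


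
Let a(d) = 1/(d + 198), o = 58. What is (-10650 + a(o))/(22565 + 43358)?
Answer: -209723/1298176 ≈ -0.16155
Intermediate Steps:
a(d) = 1/(198 + d)
(-10650 + a(o))/(22565 + 43358) = (-10650 + 1/(198 + 58))/(22565 + 43358) = (-10650 + 1/256)/65923 = (-10650 + 1/256)*(1/65923) = -2726399/256*1/65923 = -209723/1298176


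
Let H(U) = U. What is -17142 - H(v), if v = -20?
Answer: -17122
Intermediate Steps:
-17142 - H(v) = -17142 - 1*(-20) = -17142 + 20 = -17122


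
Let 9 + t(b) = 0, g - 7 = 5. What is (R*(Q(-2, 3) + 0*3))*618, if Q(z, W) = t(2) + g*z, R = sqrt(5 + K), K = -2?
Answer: -20394*sqrt(3) ≈ -35323.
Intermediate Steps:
g = 12 (g = 7 + 5 = 12)
t(b) = -9 (t(b) = -9 + 0 = -9)
R = sqrt(3) (R = sqrt(5 - 2) = sqrt(3) ≈ 1.7320)
Q(z, W) = -9 + 12*z
(R*(Q(-2, 3) + 0*3))*618 = (sqrt(3)*((-9 + 12*(-2)) + 0*3))*618 = (sqrt(3)*((-9 - 24) + 0))*618 = (sqrt(3)*(-33 + 0))*618 = (sqrt(3)*(-33))*618 = -33*sqrt(3)*618 = -20394*sqrt(3)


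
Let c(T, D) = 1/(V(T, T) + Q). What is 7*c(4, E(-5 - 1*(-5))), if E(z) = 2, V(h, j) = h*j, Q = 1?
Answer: 7/17 ≈ 0.41176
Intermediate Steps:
c(T, D) = 1/(1 + T**2) (c(T, D) = 1/(T*T + 1) = 1/(T**2 + 1) = 1/(1 + T**2))
7*c(4, E(-5 - 1*(-5))) = 7/(1 + 4**2) = 7/(1 + 16) = 7/17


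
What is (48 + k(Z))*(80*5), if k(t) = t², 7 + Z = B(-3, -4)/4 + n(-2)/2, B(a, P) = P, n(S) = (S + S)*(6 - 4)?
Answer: 76800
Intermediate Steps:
n(S) = 4*S (n(S) = (2*S)*2 = 4*S)
Z = -12 (Z = -7 + (-4/4 + (4*(-2))/2) = -7 + (-4*¼ - 8*½) = -7 + (-1 - 4) = -7 - 5 = -12)
(48 + k(Z))*(80*5) = (48 + (-12)²)*(80*5) = (48 + 144)*400 = 192*400 = 76800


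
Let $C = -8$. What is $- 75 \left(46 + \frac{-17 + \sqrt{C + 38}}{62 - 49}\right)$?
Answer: $- \frac{43575}{13} - \frac{75 \sqrt{30}}{13} \approx -3383.5$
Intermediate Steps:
$- 75 \left(46 + \frac{-17 + \sqrt{C + 38}}{62 - 49}\right) = - 75 \left(46 + \frac{-17 + \sqrt{-8 + 38}}{62 - 49}\right) = - 75 \left(46 + \frac{-17 + \sqrt{30}}{13}\right) = - 75 \left(46 + \left(-17 + \sqrt{30}\right) \frac{1}{13}\right) = - 75 \left(46 - \left(\frac{17}{13} - \frac{\sqrt{30}}{13}\right)\right) = - 75 \left(\frac{581}{13} + \frac{\sqrt{30}}{13}\right) = - \frac{43575}{13} - \frac{75 \sqrt{30}}{13}$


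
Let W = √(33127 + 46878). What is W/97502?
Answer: √80005/97502 ≈ 0.0029010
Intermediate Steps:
W = √80005 ≈ 282.85
W/97502 = √80005/97502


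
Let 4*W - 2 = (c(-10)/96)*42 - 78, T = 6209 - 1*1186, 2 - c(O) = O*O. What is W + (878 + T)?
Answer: 187881/32 ≈ 5871.3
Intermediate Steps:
c(O) = 2 - O² (c(O) = 2 - O*O = 2 - O²)
T = 5023 (T = 6209 - 1186 = 5023)
W = -951/32 (W = ½ + (((2 - 1*(-10)²)/96)*42 - 78)/4 = ½ + (((2 - 1*100)*(1/96))*42 - 78)/4 = ½ + (((2 - 100)*(1/96))*42 - 78)/4 = ½ + (-98*1/96*42 - 78)/4 = ½ + (-49/48*42 - 78)/4 = ½ + (-343/8 - 78)/4 = ½ + (¼)*(-967/8) = ½ - 967/32 = -951/32 ≈ -29.719)
W + (878 + T) = -951/32 + (878 + 5023) = -951/32 + 5901 = 187881/32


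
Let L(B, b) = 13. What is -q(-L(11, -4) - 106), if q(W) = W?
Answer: 119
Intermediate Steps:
-q(-L(11, -4) - 106) = -(-1*13 - 106) = -(-13 - 106) = -1*(-119) = 119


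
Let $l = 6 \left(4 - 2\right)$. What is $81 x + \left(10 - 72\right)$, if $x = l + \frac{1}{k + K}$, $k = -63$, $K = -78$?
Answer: $\frac{42743}{47} \approx 909.43$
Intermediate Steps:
$l = 12$ ($l = 6 \cdot 2 = 12$)
$x = \frac{1691}{141}$ ($x = 12 + \frac{1}{-63 - 78} = 12 + \frac{1}{-141} = 12 - \frac{1}{141} = \frac{1691}{141} \approx 11.993$)
$81 x + \left(10 - 72\right) = 81 \cdot \frac{1691}{141} + \left(10 - 72\right) = \frac{45657}{47} - 62 = \frac{42743}{47}$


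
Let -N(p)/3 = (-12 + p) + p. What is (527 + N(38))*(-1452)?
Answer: -486420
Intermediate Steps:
N(p) = 36 - 6*p (N(p) = -3*((-12 + p) + p) = -3*(-12 + 2*p) = 36 - 6*p)
(527 + N(38))*(-1452) = (527 + (36 - 6*38))*(-1452) = (527 + (36 - 228))*(-1452) = (527 - 192)*(-1452) = 335*(-1452) = -486420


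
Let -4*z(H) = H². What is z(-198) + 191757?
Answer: 181956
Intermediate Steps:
z(H) = -H²/4
z(-198) + 191757 = -¼*(-198)² + 191757 = -¼*39204 + 191757 = -9801 + 191757 = 181956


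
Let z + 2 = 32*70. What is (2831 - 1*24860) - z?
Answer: -24267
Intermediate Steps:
z = 2238 (z = -2 + 32*70 = -2 + 2240 = 2238)
(2831 - 1*24860) - z = (2831 - 1*24860) - 1*2238 = (2831 - 24860) - 2238 = -22029 - 2238 = -24267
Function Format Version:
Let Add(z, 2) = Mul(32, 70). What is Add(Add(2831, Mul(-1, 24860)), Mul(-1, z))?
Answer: -24267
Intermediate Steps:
z = 2238 (z = Add(-2, Mul(32, 70)) = Add(-2, 2240) = 2238)
Add(Add(2831, Mul(-1, 24860)), Mul(-1, z)) = Add(Add(2831, Mul(-1, 24860)), Mul(-1, 2238)) = Add(Add(2831, -24860), -2238) = Add(-22029, -2238) = -24267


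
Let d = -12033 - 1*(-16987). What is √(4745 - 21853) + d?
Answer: 4954 + 2*I*√4277 ≈ 4954.0 + 130.8*I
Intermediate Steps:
d = 4954 (d = -12033 + 16987 = 4954)
√(4745 - 21853) + d = √(4745 - 21853) + 4954 = √(-17108) + 4954 = 2*I*√4277 + 4954 = 4954 + 2*I*√4277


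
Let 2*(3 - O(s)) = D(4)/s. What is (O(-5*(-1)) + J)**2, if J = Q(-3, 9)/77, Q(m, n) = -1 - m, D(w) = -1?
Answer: 5793649/592900 ≈ 9.7717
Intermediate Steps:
O(s) = 3 + 1/(2*s) (O(s) = 3 - (-1)/(2*s) = 3 + 1/(2*s))
J = 2/77 (J = (-1 - 1*(-3))/77 = (-1 + 3)*(1/77) = 2*(1/77) = 2/77 ≈ 0.025974)
(O(-5*(-1)) + J)**2 = ((3 + 1/(2*((-5*(-1))))) + 2/77)**2 = ((3 + (1/2)/5) + 2/77)**2 = ((3 + (1/2)*(1/5)) + 2/77)**2 = ((3 + 1/10) + 2/77)**2 = (31/10 + 2/77)**2 = (2407/770)**2 = 5793649/592900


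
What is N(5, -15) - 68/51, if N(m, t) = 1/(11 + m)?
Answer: -61/48 ≈ -1.2708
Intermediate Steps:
N(5, -15) - 68/51 = 1/(11 + 5) - 68/51 = 1/16 - 68/51 = 1/16 - 1*4/3 = 1/16 - 4/3 = -61/48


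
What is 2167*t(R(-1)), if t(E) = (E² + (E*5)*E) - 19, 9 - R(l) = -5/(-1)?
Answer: 166859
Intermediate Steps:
R(l) = 4 (R(l) = 9 - (-5)/(-1) = 9 - (-5)*(-1) = 9 - 1*5 = 9 - 5 = 4)
t(E) = -19 + 6*E² (t(E) = (E² + (5*E)*E) - 19 = (E² + 5*E²) - 19 = 6*E² - 19 = -19 + 6*E²)
2167*t(R(-1)) = 2167*(-19 + 6*4²) = 2167*(-19 + 6*16) = 2167*(-19 + 96) = 2167*77 = 166859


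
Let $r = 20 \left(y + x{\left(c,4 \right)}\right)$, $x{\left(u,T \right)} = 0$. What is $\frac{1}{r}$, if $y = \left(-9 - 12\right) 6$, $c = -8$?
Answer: $- \frac{1}{2520} \approx -0.00039683$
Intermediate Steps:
$y = -126$ ($y = \left(-21\right) 6 = -126$)
$r = -2520$ ($r = 20 \left(-126 + 0\right) = 20 \left(-126\right) = -2520$)
$\frac{1}{r} = \frac{1}{-2520} = - \frac{1}{2520}$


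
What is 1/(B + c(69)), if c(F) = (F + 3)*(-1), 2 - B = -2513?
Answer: 1/2443 ≈ 0.00040933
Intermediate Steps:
B = 2515 (B = 2 - 1*(-2513) = 2 + 2513 = 2515)
c(F) = -3 - F (c(F) = (3 + F)*(-1) = -3 - F)
1/(B + c(69)) = 1/(2515 + (-3 - 1*69)) = 1/(2515 + (-3 - 69)) = 1/(2515 - 72) = 1/2443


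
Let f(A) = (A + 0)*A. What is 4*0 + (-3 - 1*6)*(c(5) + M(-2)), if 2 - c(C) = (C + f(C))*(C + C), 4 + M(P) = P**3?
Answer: 2790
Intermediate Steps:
f(A) = A**2 (f(A) = A*A = A**2)
M(P) = -4 + P**3
c(C) = 2 - 2*C*(C + C**2) (c(C) = 2 - (C + C**2)*(C + C) = 2 - (C + C**2)*2*C = 2 - 2*C*(C + C**2))
4*0 + (-3 - 1*6)*(c(5) + M(-2)) = 4*0 + (-3 - 1*6)*((2 - 2*5**2 - 2*5**3) + (-4 + (-2)**3)) = 0 + (-3 - 6)*((2 - 2*25 - 2*125) + (-4 - 8)) = 0 - 9*((2 - 50 - 250) - 12) = 0 - 9*(-298 - 12) = 0 - 9*(-310) = 0 + 2790 = 2790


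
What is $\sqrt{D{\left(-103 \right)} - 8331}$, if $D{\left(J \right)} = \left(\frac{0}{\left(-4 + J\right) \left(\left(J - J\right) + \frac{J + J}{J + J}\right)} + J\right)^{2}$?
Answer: $\sqrt{2278} \approx 47.728$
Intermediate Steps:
$D{\left(J \right)} = J^{2}$ ($D{\left(J \right)} = \left(\frac{0}{\left(-4 + J\right) \left(0 + \frac{2 J}{2 J}\right)} + J\right)^{2} = \left(\frac{0}{\left(-4 + J\right) \left(0 + 2 J \frac{1}{2 J}\right)} + J\right)^{2} = \left(\frac{0}{\left(-4 + J\right) \left(0 + 1\right)} + J\right)^{2} = \left(\frac{0}{\left(-4 + J\right) 1} + J\right)^{2} = \left(\frac{0}{-4 + J} + J\right)^{2} = \left(0 + J\right)^{2} = J^{2}$)
$\sqrt{D{\left(-103 \right)} - 8331} = \sqrt{\left(-103\right)^{2} - 8331} = \sqrt{10609 - 8331} = \sqrt{2278}$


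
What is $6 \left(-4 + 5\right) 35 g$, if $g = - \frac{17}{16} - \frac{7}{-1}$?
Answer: $\frac{9975}{8} \approx 1246.9$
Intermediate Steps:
$g = \frac{95}{16}$ ($g = \left(-17\right) \frac{1}{16} - -7 = - \frac{17}{16} + 7 = \frac{95}{16} \approx 5.9375$)
$6 \left(-4 + 5\right) 35 g = 6 \left(-4 + 5\right) 35 \cdot \frac{95}{16} = 6 \cdot 1 \cdot 35 \cdot \frac{95}{16} = 6 \cdot 35 \cdot \frac{95}{16} = 210 \cdot \frac{95}{16} = \frac{9975}{8}$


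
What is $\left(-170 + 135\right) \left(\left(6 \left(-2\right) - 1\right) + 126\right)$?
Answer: $-3955$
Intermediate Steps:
$\left(-170 + 135\right) \left(\left(6 \left(-2\right) - 1\right) + 126\right) = - 35 \left(\left(-12 - 1\right) + 126\right) = - 35 \left(-13 + 126\right) = \left(-35\right) 113 = -3955$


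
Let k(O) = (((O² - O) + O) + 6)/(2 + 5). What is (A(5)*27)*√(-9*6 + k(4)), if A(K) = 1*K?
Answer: 270*I*√623/7 ≈ 962.74*I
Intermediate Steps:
k(O) = 6/7 + O²/7 (k(O) = (O² + 6)/7 = (6 + O²)*(⅐) = 6/7 + O²/7)
A(K) = K
(A(5)*27)*√(-9*6 + k(4)) = (5*27)*√(-9*6 + (6/7 + (⅐)*4²)) = 135*√(-54 + (6/7 + (⅐)*16)) = 135*√(-54 + (6/7 + 16/7)) = 135*√(-54 + 22/7) = 135*√(-356/7) = 135*(2*I*√623/7) = 270*I*√623/7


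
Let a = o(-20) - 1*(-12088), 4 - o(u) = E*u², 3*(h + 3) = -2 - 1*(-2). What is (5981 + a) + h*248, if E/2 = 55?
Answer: -26671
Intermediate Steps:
E = 110 (E = 2*55 = 110)
h = -3 (h = -3 + (-2 - 1*(-2))/3 = -3 + (-2 + 2)/3 = -3 + (⅓)*0 = -3 + 0 = -3)
o(u) = 4 - 110*u²
a = -31908 (a = (4 - 110*(-20)²) - 1*(-12088) = (4 - 110*400) + 12088 = (4 - 44000) + 12088 = -43996 + 12088 = -31908)
(5981 + a) + h*248 = (5981 - 31908) - 3*248 = -25927 - 744 = -26671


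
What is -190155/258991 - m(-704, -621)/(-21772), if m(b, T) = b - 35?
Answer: -4331449009/5638752052 ≈ -0.76816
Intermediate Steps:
m(b, T) = -35 + b
-190155/258991 - m(-704, -621)/(-21772) = -190155/258991 - (-35 - 704)/(-21772) = -190155*1/258991 - 1*(-739)*(-1/21772) = -190155/258991 + 739*(-1/21772) = -190155/258991 - 739/21772 = -4331449009/5638752052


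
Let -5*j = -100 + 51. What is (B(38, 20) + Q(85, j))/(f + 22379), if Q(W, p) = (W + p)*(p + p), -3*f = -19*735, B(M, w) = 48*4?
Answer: 25626/337925 ≈ 0.075833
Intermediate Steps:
B(M, w) = 192
j = 49/5 (j = -(-100 + 51)/5 = -1/5*(-49) = 49/5 ≈ 9.8000)
f = 4655 (f = -(-19)*735/3 = -1/3*(-13965) = 4655)
Q(W, p) = 2*p*(W + p) (Q(W, p) = (W + p)*(2*p) = 2*p*(W + p))
(B(38, 20) + Q(85, j))/(f + 22379) = (192 + 2*(49/5)*(85 + 49/5))/(4655 + 22379) = (192 + 2*(49/5)*(474/5))/27034 = (192 + 46452/25)*(1/27034) = (51252/25)*(1/27034) = 25626/337925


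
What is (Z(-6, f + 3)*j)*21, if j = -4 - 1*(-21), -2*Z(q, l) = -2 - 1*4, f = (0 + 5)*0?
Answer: 1071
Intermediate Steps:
f = 0 (f = 5*0 = 0)
Z(q, l) = 3 (Z(q, l) = -(-2 - 1*4)/2 = -(-2 - 4)/2 = -½*(-6) = 3)
j = 17 (j = -4 + 21 = 17)
(Z(-6, f + 3)*j)*21 = (3*17)*21 = 51*21 = 1071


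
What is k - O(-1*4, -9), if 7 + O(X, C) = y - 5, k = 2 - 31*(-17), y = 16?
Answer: 525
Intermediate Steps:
k = 529 (k = 2 + 527 = 529)
O(X, C) = 4 (O(X, C) = -7 + (16 - 5) = -7 + 11 = 4)
k - O(-1*4, -9) = 529 - 1*4 = 529 - 4 = 525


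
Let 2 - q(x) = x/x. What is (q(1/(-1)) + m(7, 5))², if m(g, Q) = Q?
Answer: 36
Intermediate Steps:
q(x) = 1 (q(x) = 2 - x/x = 2 - 1*1 = 2 - 1 = 1)
(q(1/(-1)) + m(7, 5))² = (1 + 5)² = 6² = 36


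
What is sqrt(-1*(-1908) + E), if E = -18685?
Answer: I*sqrt(16777) ≈ 129.53*I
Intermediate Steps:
sqrt(-1*(-1908) + E) = sqrt(-1*(-1908) - 18685) = sqrt(1908 - 18685) = sqrt(-16777) = I*sqrt(16777)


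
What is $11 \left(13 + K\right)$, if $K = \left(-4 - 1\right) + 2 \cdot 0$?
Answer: $88$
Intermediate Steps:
$K = -5$ ($K = -5 + 0 = -5$)
$11 \left(13 + K\right) = 11 \left(13 - 5\right) = 11 \cdot 8 = 88$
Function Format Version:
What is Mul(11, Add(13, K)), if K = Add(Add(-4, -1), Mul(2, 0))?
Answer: 88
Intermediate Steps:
K = -5 (K = Add(-5, 0) = -5)
Mul(11, Add(13, K)) = Mul(11, Add(13, -5)) = Mul(11, 8) = 88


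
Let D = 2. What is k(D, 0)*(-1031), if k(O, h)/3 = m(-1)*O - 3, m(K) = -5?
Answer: 40209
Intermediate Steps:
k(O, h) = -9 - 15*O (k(O, h) = 3*(-5*O - 3) = 3*(-3 - 5*O) = -9 - 15*O)
k(D, 0)*(-1031) = (-9 - 15*2)*(-1031) = (-9 - 30)*(-1031) = -39*(-1031) = 40209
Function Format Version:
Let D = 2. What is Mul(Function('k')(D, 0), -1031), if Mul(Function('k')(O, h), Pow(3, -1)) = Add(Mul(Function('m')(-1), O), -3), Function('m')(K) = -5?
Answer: 40209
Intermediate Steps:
Function('k')(O, h) = Add(-9, Mul(-15, O)) (Function('k')(O, h) = Mul(3, Add(Mul(-5, O), -3)) = Mul(3, Add(-3, Mul(-5, O))) = Add(-9, Mul(-15, O)))
Mul(Function('k')(D, 0), -1031) = Mul(Add(-9, Mul(-15, 2)), -1031) = Mul(Add(-9, -30), -1031) = Mul(-39, -1031) = 40209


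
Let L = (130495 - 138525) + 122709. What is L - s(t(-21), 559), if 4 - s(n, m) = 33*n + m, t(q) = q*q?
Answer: 129787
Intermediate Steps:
t(q) = q²
s(n, m) = 4 - m - 33*n (s(n, m) = 4 - (33*n + m) = 4 - (m + 33*n) = 4 + (-m - 33*n) = 4 - m - 33*n)
L = 114679 (L = -8030 + 122709 = 114679)
L - s(t(-21), 559) = 114679 - (4 - 1*559 - 33*(-21)²) = 114679 - (4 - 559 - 33*441) = 114679 - (4 - 559 - 14553) = 114679 - 1*(-15108) = 114679 + 15108 = 129787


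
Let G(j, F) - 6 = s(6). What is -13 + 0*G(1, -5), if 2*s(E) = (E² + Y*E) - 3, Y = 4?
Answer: -13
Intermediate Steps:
s(E) = -3/2 + E²/2 + 2*E (s(E) = ((E² + 4*E) - 3)/2 = (-3 + E² + 4*E)/2 = -3/2 + E²/2 + 2*E)
G(j, F) = 69/2 (G(j, F) = 6 + (-3/2 + (½)*6² + 2*6) = 6 + (-3/2 + (½)*36 + 12) = 6 + (-3/2 + 18 + 12) = 6 + 57/2 = 69/2)
-13 + 0*G(1, -5) = -13 + 0*(69/2) = -13 + 0 = -13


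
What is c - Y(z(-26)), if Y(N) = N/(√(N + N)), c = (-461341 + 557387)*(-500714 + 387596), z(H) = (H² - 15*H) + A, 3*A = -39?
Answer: -10864531428 - 9*√26/2 ≈ -1.0865e+10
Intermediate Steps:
A = -13 (A = (⅓)*(-39) = -13)
z(H) = -13 + H² - 15*H (z(H) = (H² - 15*H) - 13 = -13 + H² - 15*H)
c = -10864531428 (c = 96046*(-113118) = -10864531428)
Y(N) = √2*√N/2 (Y(N) = N/(√(2*N)) = N/((√2*√N)) = N*(√2/(2*√N)) = √2*√N/2)
c - Y(z(-26)) = -10864531428 - √2*√(-13 + (-26)² - 15*(-26))/2 = -10864531428 - √2*√(-13 + 676 + 390)/2 = -10864531428 - √2*√1053/2 = -10864531428 - √2*9*√13/2 = -10864531428 - 9*√26/2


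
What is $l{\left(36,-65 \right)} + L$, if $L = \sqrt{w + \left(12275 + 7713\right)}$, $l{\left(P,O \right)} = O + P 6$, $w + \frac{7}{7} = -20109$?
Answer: $151 + i \sqrt{122} \approx 151.0 + 11.045 i$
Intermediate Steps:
$w = -20110$ ($w = -1 - 20109 = -20110$)
$l{\left(P,O \right)} = O + 6 P$
$L = i \sqrt{122}$ ($L = \sqrt{-20110 + \left(12275 + 7713\right)} = \sqrt{-20110 + 19988} = \sqrt{-122} = i \sqrt{122} \approx 11.045 i$)
$l{\left(36,-65 \right)} + L = \left(-65 + 6 \cdot 36\right) + i \sqrt{122} = \left(-65 + 216\right) + i \sqrt{122} = 151 + i \sqrt{122}$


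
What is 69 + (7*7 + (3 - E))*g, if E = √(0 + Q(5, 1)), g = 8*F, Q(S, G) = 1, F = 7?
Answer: 2925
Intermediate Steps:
g = 56 (g = 8*7 = 56)
E = 1 (E = √(0 + 1) = √1 = 1)
69 + (7*7 + (3 - E))*g = 69 + (7*7 + (3 - 1*1))*56 = 69 + (49 + (3 - 1))*56 = 69 + (49 + 2)*56 = 69 + 51*56 = 69 + 2856 = 2925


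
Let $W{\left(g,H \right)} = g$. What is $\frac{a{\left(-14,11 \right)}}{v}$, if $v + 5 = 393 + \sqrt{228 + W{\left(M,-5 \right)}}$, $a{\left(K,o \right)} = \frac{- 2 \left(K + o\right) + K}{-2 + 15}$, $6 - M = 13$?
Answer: $- \frac{3104}{1954199} + \frac{8 \sqrt{221}}{1954199} \approx -0.0015275$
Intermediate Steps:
$M = -7$ ($M = 6 - 13 = -7$)
$a{\left(K,o \right)} = - \frac{2 o}{13} - \frac{K}{13}$ ($a{\left(K,o \right)} = \frac{\left(- 2 K - 2 o\right) + K}{13} = \left(- K - 2 o\right) \frac{1}{13} = - \frac{2 o}{13} - \frac{K}{13}$)
$v = 388 + \sqrt{221}$ ($v = -5 + \left(393 + \sqrt{228 - 7}\right) = -5 + \left(393 + \sqrt{221}\right) = 388 + \sqrt{221} \approx 402.87$)
$\frac{a{\left(-14,11 \right)}}{v} = \frac{\left(- \frac{2}{13}\right) 11 - - \frac{14}{13}}{388 + \sqrt{221}} = \frac{- \frac{22}{13} + \frac{14}{13}}{388 + \sqrt{221}} = - \frac{8}{13 \left(388 + \sqrt{221}\right)}$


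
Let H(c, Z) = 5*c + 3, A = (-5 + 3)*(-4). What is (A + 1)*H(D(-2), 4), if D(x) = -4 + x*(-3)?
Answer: 117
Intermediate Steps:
A = 8 (A = -2*(-4) = 8)
D(x) = -4 - 3*x
H(c, Z) = 3 + 5*c
(A + 1)*H(D(-2), 4) = (8 + 1)*(3 + 5*(-4 - 3*(-2))) = 9*(3 + 5*(-4 + 6)) = 9*(3 + 5*2) = 9*(3 + 10) = 9*13 = 117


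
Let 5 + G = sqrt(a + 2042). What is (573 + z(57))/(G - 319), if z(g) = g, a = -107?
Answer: -22680/11449 - 210*sqrt(215)/11449 ≈ -2.2499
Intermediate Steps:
G = -5 + 3*sqrt(215) (G = -5 + sqrt(-107 + 2042) = -5 + sqrt(1935) = -5 + 3*sqrt(215) ≈ 38.989)
(573 + z(57))/(G - 319) = (573 + 57)/((-5 + 3*sqrt(215)) - 319) = 630/(-324 + 3*sqrt(215))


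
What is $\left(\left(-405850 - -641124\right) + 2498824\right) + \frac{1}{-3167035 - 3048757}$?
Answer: $\frac{16994584475615}{6215792} \approx 2.7341 \cdot 10^{6}$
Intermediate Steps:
$\left(\left(-405850 - -641124\right) + 2498824\right) + \frac{1}{-3167035 - 3048757} = \left(\left(-405850 + 641124\right) + 2498824\right) + \frac{1}{-6215792} = \left(235274 + 2498824\right) - \frac{1}{6215792} = 2734098 - \frac{1}{6215792} = \frac{16994584475615}{6215792}$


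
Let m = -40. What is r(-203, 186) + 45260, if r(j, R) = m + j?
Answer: 45017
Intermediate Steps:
r(j, R) = -40 + j
r(-203, 186) + 45260 = (-40 - 203) + 45260 = -243 + 45260 = 45017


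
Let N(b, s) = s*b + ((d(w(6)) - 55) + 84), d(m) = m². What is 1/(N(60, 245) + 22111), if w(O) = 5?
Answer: 1/36865 ≈ 2.7126e-5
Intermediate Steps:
N(b, s) = 54 + b*s (N(b, s) = s*b + ((5² - 55) + 84) = b*s + ((25 - 55) + 84) = b*s + (-30 + 84) = b*s + 54 = 54 + b*s)
1/(N(60, 245) + 22111) = 1/((54 + 60*245) + 22111) = 1/((54 + 14700) + 22111) = 1/(14754 + 22111) = 1/36865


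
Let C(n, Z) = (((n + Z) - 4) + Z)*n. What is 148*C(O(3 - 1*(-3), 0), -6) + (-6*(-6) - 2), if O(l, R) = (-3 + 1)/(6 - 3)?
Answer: 15106/9 ≈ 1678.4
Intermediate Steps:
O(l, R) = -⅔ (O(l, R) = -2/3 = -2*⅓ = -⅔)
C(n, Z) = n*(-4 + n + 2*Z) (C(n, Z) = (((Z + n) - 4) + Z)*n = ((-4 + Z + n) + Z)*n = (-4 + n + 2*Z)*n = n*(-4 + n + 2*Z))
148*C(O(3 - 1*(-3), 0), -6) + (-6*(-6) - 2) = 148*(-2*(-4 - ⅔ + 2*(-6))/3) + (-6*(-6) - 2) = 148*(-2*(-4 - ⅔ - 12)/3) + (36 - 2) = 148*(-⅔*(-50/3)) + 34 = 148*(100/9) + 34 = 14800/9 + 34 = 15106/9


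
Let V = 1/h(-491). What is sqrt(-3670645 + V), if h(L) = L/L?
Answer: 2*I*sqrt(917661) ≈ 1915.9*I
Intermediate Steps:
h(L) = 1
V = 1 (V = 1/1 = 1)
sqrt(-3670645 + V) = sqrt(-3670645 + 1) = sqrt(-3670644) = 2*I*sqrt(917661)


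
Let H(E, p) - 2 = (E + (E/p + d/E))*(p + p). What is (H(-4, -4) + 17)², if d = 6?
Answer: 3025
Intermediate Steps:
H(E, p) = 2 + 2*p*(E + 6/E + E/p) (H(E, p) = 2 + (E + (E/p + 6/E))*(p + p) = 2 + (E + (6/E + E/p))*(2*p) = 2 + (E + 6/E + E/p)*(2*p) = 2 + 2*p*(E + 6/E + E/p))
(H(-4, -4) + 17)² = (2*(6*(-4) - 4*(1 - 4 - 4*(-4)))/(-4) + 17)² = (2*(-¼)*(-24 - 4*(1 - 4 + 16)) + 17)² = (2*(-¼)*(-24 - 4*13) + 17)² = (2*(-¼)*(-24 - 52) + 17)² = (2*(-¼)*(-76) + 17)² = (38 + 17)² = 55² = 3025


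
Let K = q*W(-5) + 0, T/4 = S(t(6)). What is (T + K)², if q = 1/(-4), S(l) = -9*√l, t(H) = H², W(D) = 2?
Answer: 187489/4 ≈ 46872.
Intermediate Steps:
T = -216 (T = 4*(-9*√(6²)) = 4*(-9*√36) = 4*(-9*6) = 4*(-54) = -216)
q = -¼ ≈ -0.25000
K = -½ (K = -¼*2 + 0 = -½ + 0 = -½ ≈ -0.50000)
(T + K)² = (-216 - ½)² = (-433/2)² = 187489/4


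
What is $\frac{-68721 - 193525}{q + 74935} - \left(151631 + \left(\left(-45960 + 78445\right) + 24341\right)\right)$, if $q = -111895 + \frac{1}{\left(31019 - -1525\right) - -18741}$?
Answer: $- \frac{395115459880633}{1895493599} \approx -2.0845 \cdot 10^{5}$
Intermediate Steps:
$q = - \frac{5738535074}{51285}$ ($q = -111895 + \frac{1}{\left(31019 + 1525\right) + 18741} = -111895 + \frac{1}{32544 + 18741} = -111895 + \frac{1}{51285} = - \frac{5738535074}{51285} \approx -1.119 \cdot 10^{5}$)
$\frac{-68721 - 193525}{q + 74935} - \left(151631 + \left(\left(-45960 + 78445\right) + 24341\right)\right) = \frac{-68721 - 193525}{- \frac{5738535074}{51285} + 74935} - \left(151631 + \left(\left(-45960 + 78445\right) + 24341\right)\right) = - \frac{262246}{- \frac{1895493599}{51285}} - \left(151631 + \left(32485 + 24341\right)\right) = \left(-262246\right) \left(- \frac{51285}{1895493599}\right) - \left(151631 + 56826\right) = \frac{13449286110}{1895493599} - 208457 = - \frac{395115459880633}{1895493599}$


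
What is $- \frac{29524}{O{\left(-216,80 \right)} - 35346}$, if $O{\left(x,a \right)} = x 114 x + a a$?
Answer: $- \frac{14762}{2644919} \approx -0.0055813$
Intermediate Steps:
$O{\left(x,a \right)} = a^{2} + 114 x^{2}$ ($O{\left(x,a \right)} = 114 x x + a^{2} = 114 x^{2} + a^{2} = a^{2} + 114 x^{2}$)
$- \frac{29524}{O{\left(-216,80 \right)} - 35346} = - \frac{29524}{\left(80^{2} + 114 \left(-216\right)^{2}\right) - 35346} = - \frac{29524}{\left(6400 + 114 \cdot 46656\right) - 35346} = - \frac{29524}{\left(6400 + 5318784\right) - 35346} = - \frac{29524}{5325184 - 35346} = - \frac{29524}{5289838} = \left(-29524\right) \frac{1}{5289838} = - \frac{14762}{2644919}$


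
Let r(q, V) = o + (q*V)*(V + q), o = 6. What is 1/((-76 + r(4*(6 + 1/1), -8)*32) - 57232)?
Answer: -1/200476 ≈ -4.9881e-6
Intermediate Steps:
r(q, V) = 6 + V*q*(V + q) (r(q, V) = 6 + (q*V)*(V + q) = 6 + (V*q)*(V + q) = 6 + V*q*(V + q))
1/((-76 + r(4*(6 + 1/1), -8)*32) - 57232) = 1/((-76 + (6 - 8*16*(6 + 1/1)**2 + (4*(6 + 1/1))*(-8)**2)*32) - 57232) = 1/((-76 + (6 - 8*16*(6 + 1*1)**2 + (4*(6 + 1*1))*64)*32) - 57232) = 1/((-76 + (6 - 8*16*(6 + 1)**2 + (4*(6 + 1))*64)*32) - 57232) = 1/((-76 + (6 - 8*(4*7)**2 + (4*7)*64)*32) - 57232) = 1/((-76 + (6 - 8*28**2 + 28*64)*32) - 57232) = 1/((-76 + (6 - 8*784 + 1792)*32) - 57232) = 1/((-76 + (6 - 6272 + 1792)*32) - 57232) = 1/((-76 - 4474*32) - 57232) = 1/((-76 - 143168) - 57232) = 1/(-143244 - 57232) = 1/(-200476) = -1/200476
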